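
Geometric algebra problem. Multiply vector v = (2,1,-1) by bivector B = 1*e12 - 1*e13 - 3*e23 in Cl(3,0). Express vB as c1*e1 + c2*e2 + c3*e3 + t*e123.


vB has grade-1 (vector) and grade-3 (trivector) parts: vB = (v _| B) + (v ^ B).
Vector part <vB>_1:
  e1: -v2*b12 - v3*b13 = -(1)*(1) - (-1)*(-1) = -2
  e2: v1*b12 - v3*b23 = (2)*(1) - (-1)*(-3) = -1
  e3: v1*b13 + v2*b23 = (2)*(-1) + (1)*(-3) = -5
Trivector part <vB>_3:
  e123: v1*b23 - v2*b13 + v3*b12 = (2)*(-3) - (1)*(-1) + (-1)*(1) = -6
vB = -2*e1 - 1*e2 - 5*e3 - 6*e123


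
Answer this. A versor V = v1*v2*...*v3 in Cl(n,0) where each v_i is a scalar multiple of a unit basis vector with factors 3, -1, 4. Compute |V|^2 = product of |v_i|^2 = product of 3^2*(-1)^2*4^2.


Each vector v_i has |v_i|^2 = s_i^2
Squared scales: 3^2 = 9, (-1)^2 = 1, 4^2 = 16
|V|^2 = 9 * 1 * 16
= 144


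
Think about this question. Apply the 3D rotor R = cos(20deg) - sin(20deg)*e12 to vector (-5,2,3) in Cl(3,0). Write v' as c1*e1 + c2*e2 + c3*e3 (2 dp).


Rotor R = cos(20deg) - sin(20deg)*e12
Rotation angle theta = 2 * 20 = 40 degrees in the e12 plane (e1 -> e2).
The component perpendicular to the plane (e3) is invariant: v'_3 = v3 = 3.00
cos(40deg) = 0.7660, sin(40deg) = 0.6428
v'_1 = v1*cos(theta) - v2*sin(theta) = -5*0.7660 - 2*0.6428 = -5.12
v'_2 = v1*sin(theta) + v2*cos(theta) = -5*0.6428 + 2*0.7660 = -1.68
v' = -5.12*e1 - 1.68*e2 + 3.00*e3


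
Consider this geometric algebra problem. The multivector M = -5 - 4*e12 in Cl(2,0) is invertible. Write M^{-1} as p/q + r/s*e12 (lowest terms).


M = -5 - 4*e12, where e12^2 = -1.
Since M commutes with its reverse ~M = a - b*e12, M * ~M = a^2 - b^2*e12^2 = a^2 + b^2.
So M^{-1} = ~M / (a^2 + b^2) = (a - b*e12)/(a^2 + b^2).
a^2 + b^2 = 25 + 16 = 41
Scalar part = -5/41 = -5/41
Bivector coeff = 4/41 = 4/41
M^{-1} = -5/41 + 4/41*e12


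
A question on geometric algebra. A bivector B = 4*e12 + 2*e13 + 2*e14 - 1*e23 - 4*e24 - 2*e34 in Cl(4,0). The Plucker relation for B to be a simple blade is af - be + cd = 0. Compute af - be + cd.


Plucker relation: af - be + cd
a*f = 4*(-2) = -8
b*e = 2*(-4) = -8
c*d = 2*(-1) = -2
af - be + cd = -8 - (-8) + (-2)
= -2


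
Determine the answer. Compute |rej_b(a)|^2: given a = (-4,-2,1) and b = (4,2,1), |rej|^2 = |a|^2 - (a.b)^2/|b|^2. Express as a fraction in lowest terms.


|a|^2 = (-4)^2 + (-2)^2 + 1^2 = 21
|b|^2 = 4^2 + 2^2 + 1^2 = 21
a . b = (-4)*4 + (-2)*2 + 1*1 = -19
(a.b)^2 = (-19)^2 = 361
|rej|^2 = 21 - 361/21
= (441 - 361)/21
= 80/21
In lowest terms: 80/21


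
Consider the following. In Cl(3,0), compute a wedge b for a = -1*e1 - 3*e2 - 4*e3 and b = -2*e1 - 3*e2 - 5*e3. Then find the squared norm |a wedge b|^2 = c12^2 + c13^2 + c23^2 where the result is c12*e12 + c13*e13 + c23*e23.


a wedge b = (a1*b2 - a2*b1)*e12 + (a1*b3 - a3*b1)*e13 + (a2*b3 - a3*b2)*e23
e12 coeff: (-1)*(-3) - (-3)*(-2) = 3 - 6 = -3
e13 coeff: (-1)*(-5) - (-4)*(-2) = 5 - 8 = -3
e23 coeff: (-3)*(-5) - (-4)*(-3) = 15 - 12 = 3
|a wedge b|^2 = (-3)^2 + (-3)^2 + 3^2
= 9 + 9 + 9
= 27


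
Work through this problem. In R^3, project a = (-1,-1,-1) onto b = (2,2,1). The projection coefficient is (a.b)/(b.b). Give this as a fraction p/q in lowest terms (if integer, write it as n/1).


Projection coefficient = (a . b) / (b . b)
a . b = (-1)*2 + (-1)*2 + (-1)*1
= -2 + (-2) + (-1) = -5
b . b = 2^2 + 2^2 + 1^2
= 4 + 4 + 1 = 9
Coefficient = -5/9
In lowest terms: -5/9


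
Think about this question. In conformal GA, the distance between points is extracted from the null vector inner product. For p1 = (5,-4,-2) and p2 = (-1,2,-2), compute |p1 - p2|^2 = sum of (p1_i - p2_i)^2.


p1 - p2 = (6, -6, 0)
|p1 - p2|^2 = 6^2 + (-6)^2 + 0^2
= 36 + 36 + 0
= 72


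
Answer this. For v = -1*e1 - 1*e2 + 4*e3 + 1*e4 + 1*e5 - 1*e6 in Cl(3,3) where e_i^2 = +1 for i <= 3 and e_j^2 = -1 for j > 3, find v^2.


v^2 = sum of c_i^2 * e_i^2
Positive signature terms (e_i^2 = +1): (-1)^2 + (-1)^2 + 4^2 = 18
Negative signature terms (e_j^2 = -1): 1^2 + 1^2 + (-1)^2 = 3
v^2 = 18 - 3 = 15


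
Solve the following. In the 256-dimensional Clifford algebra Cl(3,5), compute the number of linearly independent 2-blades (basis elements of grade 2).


Number of grade-k basis blades in Cl(p,q) with n = p + q is C(n, k).
n = 3 + 5 = 8
C(8, 2) = 8! / (2! * 6!)
= 40320 / (2 * 720)
= 28


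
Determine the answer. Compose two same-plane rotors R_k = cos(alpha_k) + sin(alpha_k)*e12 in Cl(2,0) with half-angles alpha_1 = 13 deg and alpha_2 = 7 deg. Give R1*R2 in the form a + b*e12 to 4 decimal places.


Same-plane rotors commute and their half-angles add:
R1*R2 = cos(a1 + a2) + sin(a1 + a2)*e12.
a1 + a2 = 13 + 7 = 20 deg
cos(20 deg) = 0.9397
sin(20 deg) = 0.3420
R1*R2 = 0.9397 + 0.3420*e12


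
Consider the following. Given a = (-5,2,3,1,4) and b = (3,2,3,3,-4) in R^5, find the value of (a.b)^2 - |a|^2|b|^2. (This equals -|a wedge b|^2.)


a . b = (-5)*3 + 2*2 + 3*3 + 1*3 + 4*(-4)
= -15 + 4 + 9 + 3 + (-16) = -15
|a|^2 = (-5)^2 + 2^2 + 3^2 + 1^2 + 4^2 = 55
|b|^2 = 3^2 + 2^2 + 3^2 + 3^2 + (-4)^2 = 47
(a.b)^2 = (-15)^2 = 225
|a|^2 * |b|^2 = 55 * 47 = 2585
Result = 225 - 2585 = -2360


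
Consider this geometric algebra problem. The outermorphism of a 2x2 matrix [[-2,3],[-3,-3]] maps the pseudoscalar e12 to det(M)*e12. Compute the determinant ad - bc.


The outermorphism of a linear map f sends e1^e2 to f(e1)^f(e2).
f(e1) = -2*e1 - 3*e2
f(e2) = 3*e1 - 3*e2
f(e1) ^ f(e2) = (-2*e1 - 3*e2) ^ (3*e1 - 3*e2)
= (-2)*(-3)*e12 + (-3)*3*e21
= (6 - (-9))*e12
= 15*e12
Coefficient = 15


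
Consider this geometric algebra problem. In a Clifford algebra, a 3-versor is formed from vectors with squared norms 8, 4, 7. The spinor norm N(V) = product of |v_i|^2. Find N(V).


Spinor norm N(V) = |v1|^2 * |v2|^2 * ... * |v3|^2
= 8 * 4 * 7
Running product: 8, 32, 224
N(V) = 224


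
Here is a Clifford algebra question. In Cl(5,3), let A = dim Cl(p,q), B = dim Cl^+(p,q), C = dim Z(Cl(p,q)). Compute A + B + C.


n = 5 + 3 = 8
Total dim = 2^8 = 256
Even subalgebra dim = 2^7 = 128
n is even, so center dim = 1
Sum = 256 + 128 + 1 = 385


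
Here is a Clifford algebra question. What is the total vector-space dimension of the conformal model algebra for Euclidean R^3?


The conformal model of R^3 uses Cl(4,1): the 3 Euclidean generators plus two extra orthogonal generators e+ (e+^2 = +1) and e- (e-^2 = -1), from which the null vectors e0, einf are built.
Number of generators m = 3 + 2 = 5.
dim Cl(p,q) = 2^m = 2^5 = 32


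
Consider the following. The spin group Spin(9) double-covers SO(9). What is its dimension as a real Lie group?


Spin(n) double-covers SO(n); both have Lie algebra so(n) of dimension n(n-1)/2.
n = 9
n(n-1) = 9 * 8 = 72
dim Spin(9) = 72/2 = 36


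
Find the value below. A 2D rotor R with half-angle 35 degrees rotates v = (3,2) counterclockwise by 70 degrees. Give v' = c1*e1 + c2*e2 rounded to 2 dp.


Rotor R = cos(35deg) - sin(35deg)*e12
Rotation angle theta = 2 * 35 = 70 degrees
v' = R*v*~R rotates v by theta.
cos(70deg) = 0.3420, sin(70deg) = 0.9397
v'_1 = 3*cos(70deg) - 2*sin(70deg)
= 3*0.3420 - 2*0.9397
= -0.85
v'_2 = 3*sin(70deg) + 2*cos(70deg)
= 3*0.9397 + 2*0.3420
= 3.50
v' = -0.85*e1 + 3.50*e2


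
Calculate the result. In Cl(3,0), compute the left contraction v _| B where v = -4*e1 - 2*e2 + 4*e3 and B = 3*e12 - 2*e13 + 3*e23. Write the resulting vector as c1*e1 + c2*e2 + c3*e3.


Left contraction v _| B = <vB>_1 (grade-1 part of the geometric product vB).
Using e1_|e12 = e2, e2_|e12 = -e1, e1_|e13 = e3, e3_|e13 = -e1, e2_|e23 = e3, e3_|e23 = -e2:
e1 coeff: -v2*b12 - v3*b13 = -(-2)*(3) - (4)*(-2) = 14
e2 coeff: v1*b12 - v3*b23 = (-4)*(3) - (4)*(3) = -24
e3 coeff: v1*b13 + v2*b23 = (-4)*(-2) + (-2)*(3) = 2
v _| B = 14*e1 - 24*e2 + 2*e3


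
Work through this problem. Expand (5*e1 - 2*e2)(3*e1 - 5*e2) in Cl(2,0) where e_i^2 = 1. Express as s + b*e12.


Expand: (5*e1 - 2*e2)(3*e1 - 5*e2)
= 5*3*e1e1 + 5*(-5)*e1e2 + (-2)*3*e2e1 + (-2)*(-5)*e2e2
Using e1^2 = e2^2 = 1, e2e1 = -e1e2:
Scalar part s = 5*3 + (-2)*(-5) = 15 + 10 = 25
Bivector part b = 5*(-5) - (-2)*3 = -25 - (-6) = -19
uv = 25 - 19*e12


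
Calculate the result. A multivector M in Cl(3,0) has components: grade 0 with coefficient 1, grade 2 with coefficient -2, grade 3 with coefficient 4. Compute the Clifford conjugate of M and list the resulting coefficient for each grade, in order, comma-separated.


Clifford conjugate sign for grade k: (-1)^(k(k+1)/2)
Grade 0: (-1)^(0*1/2) = (-1)^0 = 1, coeff 1 -> 1
Grade 2: (-1)^(2*3/2) = (-1)^3 = -1, coeff -2 -> 2
Grade 3: (-1)^(3*4/2) = (-1)^6 = 1, coeff 4 -> 4
Conjugated coefficients: 1, 2, 4


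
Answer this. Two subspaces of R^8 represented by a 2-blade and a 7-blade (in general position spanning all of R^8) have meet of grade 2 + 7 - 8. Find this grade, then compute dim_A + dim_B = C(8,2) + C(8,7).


Meet grade = grade(A) + grade(B) - n
= 2 + 7 - 8 = 1
C(8,2) = 28
C(8,7) = 8
dim_A + dim_B = 28 + 8 = 36


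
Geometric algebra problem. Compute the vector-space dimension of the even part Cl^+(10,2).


Even subalgebra dimension = 2^(n-1)
n = 10 + 2 = 12
2^(12 - 1) = 2^11 = 2048
Verification: sum of C(12,k) for even k = 1 + 66 + 495 + 924 + 495 + 66 + 1 = 2048
Result = 2048


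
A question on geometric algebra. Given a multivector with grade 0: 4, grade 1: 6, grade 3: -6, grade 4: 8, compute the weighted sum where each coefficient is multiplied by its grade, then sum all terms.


Grade-weighted sum = sum of grade_k * coefficient_k
0*4 = 0
1*6 = 6
3*(-6) = -18
4*8 = 32
Total = 0 + 6 + (-18) + 32 = 20


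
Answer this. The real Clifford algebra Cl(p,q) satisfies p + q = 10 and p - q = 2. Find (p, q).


We need p + q = 10 and p - q = 2.
Adding: 2p = 10 + 2 = 12, so p = 6.
Then q = 10 - 6 = 4.
(p, q) = (6, 4)


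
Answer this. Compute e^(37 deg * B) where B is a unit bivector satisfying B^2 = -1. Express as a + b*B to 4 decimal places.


For a unit bivector B with B^2 = -1, the exponential series gives
e^(theta*B) = cos(theta) + sin(theta)*B (the GA analogue of Euler's formula).
theta = 37 degrees = 0.645772 rad
cos(37 deg) = 0.7986
sin(37 deg) = 0.6018
exp(theta*B) = 0.7986 + 0.6018*B


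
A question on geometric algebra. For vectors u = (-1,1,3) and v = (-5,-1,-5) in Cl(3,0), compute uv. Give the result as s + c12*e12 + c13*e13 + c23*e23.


In Cl(3,0): e_i^2 = 1, e_ie_j = -e_je_i for i != j.
Scalar part = u . v = (-1)*(-5) + 1*(-1) + 3*(-5)
= 5 + (-1) + (-15) = -11
e12 coeff = (-1)*(-1) - 1*(-5) = 1 - (-5) = 6
e13 coeff = (-1)*(-5) - 3*(-5) = 5 - (-15) = 20
e23 coeff = 1*(-5) - 3*(-1) = -5 - (-3) = -2
uv = -11 + 6*e12 + 20*e13 - 2*e23


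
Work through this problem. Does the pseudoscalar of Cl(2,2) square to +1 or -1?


The pseudoscalar I = e1...e_n (product of all n generators) of Cl(p,q) satisfies I^2 = (-1)^(q + n(n-1)/2).
p = 2, q = 2, n = p + q = 4
n(n-1)/2 = 4 * 3 / 2 = 6
Exponent = q + n(n-1)/2 = 2 + 6 = 8
I^2 = (-1)^8 = +1


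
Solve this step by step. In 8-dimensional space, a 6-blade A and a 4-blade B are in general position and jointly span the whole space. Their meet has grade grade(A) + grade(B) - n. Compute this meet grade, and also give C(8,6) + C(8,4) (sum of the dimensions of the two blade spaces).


Meet grade = grade(A) + grade(B) - n
= 6 + 4 - 8 = 2
C(8,6) = 28
C(8,4) = 70
dim_A + dim_B = 28 + 70 = 98


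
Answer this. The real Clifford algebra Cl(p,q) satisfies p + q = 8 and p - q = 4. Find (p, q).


We need p + q = 8 and p - q = 4.
Adding: 2p = 8 + 4 = 12, so p = 6.
Then q = 8 - 6 = 2.
(p, q) = (6, 2)


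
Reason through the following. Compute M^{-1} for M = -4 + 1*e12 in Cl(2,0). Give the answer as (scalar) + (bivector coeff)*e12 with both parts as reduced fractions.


M = -4 + 1*e12, where e12^2 = -1.
Since M commutes with its reverse ~M = a - b*e12, M * ~M = a^2 - b^2*e12^2 = a^2 + b^2.
So M^{-1} = ~M / (a^2 + b^2) = (a - b*e12)/(a^2 + b^2).
a^2 + b^2 = 16 + 1 = 17
Scalar part = -4/17 = -4/17
Bivector coeff = -1/17 = -1/17
M^{-1} = -4/17 - 1/17*e12


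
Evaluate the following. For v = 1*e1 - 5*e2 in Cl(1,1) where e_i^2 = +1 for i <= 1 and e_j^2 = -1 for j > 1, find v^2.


v^2 = sum of c_i^2 * e_i^2
Positive signature terms (e_i^2 = +1): 1^2 = 1
Negative signature terms (e_j^2 = -1): (-5)^2 = 25
v^2 = 1 - 25 = -24


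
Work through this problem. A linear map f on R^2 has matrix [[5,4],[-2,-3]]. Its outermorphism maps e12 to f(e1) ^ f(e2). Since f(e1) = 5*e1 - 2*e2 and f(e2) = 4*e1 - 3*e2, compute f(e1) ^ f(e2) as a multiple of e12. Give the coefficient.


The outermorphism of a linear map f sends e1^e2 to f(e1)^f(e2).
f(e1) = 5*e1 - 2*e2
f(e2) = 4*e1 - 3*e2
f(e1) ^ f(e2) = (5*e1 - 2*e2) ^ (4*e1 - 3*e2)
= 5*(-3)*e12 + (-2)*4*e21
= (-15 - (-8))*e12
= -7*e12
Coefficient = -7


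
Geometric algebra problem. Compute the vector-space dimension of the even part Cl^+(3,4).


Even subalgebra dimension = 2^(n-1)
n = 3 + 4 = 7
2^(7 - 1) = 2^6 = 64
Verification: sum of C(7,k) for even k = 1 + 21 + 35 + 7 = 64
Result = 64


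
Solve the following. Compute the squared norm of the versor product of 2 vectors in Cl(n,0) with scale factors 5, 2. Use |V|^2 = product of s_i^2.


Each vector v_i has |v_i|^2 = s_i^2
Squared scales: 5^2 = 25, 2^2 = 4
|V|^2 = 25 * 4
= 100


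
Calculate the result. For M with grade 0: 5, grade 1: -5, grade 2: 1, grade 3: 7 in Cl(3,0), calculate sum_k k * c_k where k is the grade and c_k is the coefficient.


Grade-weighted sum = sum of grade_k * coefficient_k
0*5 = 0
1*(-5) = -5
2*1 = 2
3*7 = 21
Total = 0 + (-5) + 2 + 21 = 18


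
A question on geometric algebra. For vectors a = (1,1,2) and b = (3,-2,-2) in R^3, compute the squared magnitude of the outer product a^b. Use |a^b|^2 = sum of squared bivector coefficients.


a wedge b = (a1*b2 - a2*b1)*e12 + (a1*b3 - a3*b1)*e13 + (a2*b3 - a3*b2)*e23
e12 coeff: 1*(-2) - 1*3 = -2 - 3 = -5
e13 coeff: 1*(-2) - 2*3 = -2 - 6 = -8
e23 coeff: 1*(-2) - 2*(-2) = -2 - (-4) = 2
|a wedge b|^2 = (-5)^2 + (-8)^2 + 2^2
= 25 + 64 + 4
= 93


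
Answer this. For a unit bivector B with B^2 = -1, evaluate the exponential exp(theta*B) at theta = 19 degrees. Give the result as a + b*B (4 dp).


For a unit bivector B with B^2 = -1, the exponential series gives
e^(theta*B) = cos(theta) + sin(theta)*B (the GA analogue of Euler's formula).
theta = 19 degrees = 0.331613 rad
cos(19 deg) = 0.9455
sin(19 deg) = 0.3256
exp(theta*B) = 0.9455 + 0.3256*B


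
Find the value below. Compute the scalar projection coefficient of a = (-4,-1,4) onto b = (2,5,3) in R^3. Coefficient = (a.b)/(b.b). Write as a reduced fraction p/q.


Projection coefficient = (a . b) / (b . b)
a . b = (-4)*2 + (-1)*5 + 4*3
= -8 + (-5) + 12 = -1
b . b = 2^2 + 5^2 + 3^2
= 4 + 25 + 9 = 38
Coefficient = -1/38
In lowest terms: -1/38


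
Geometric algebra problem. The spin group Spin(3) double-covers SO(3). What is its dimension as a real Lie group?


Spin(n) double-covers SO(n); both have Lie algebra so(n) of dimension n(n-1)/2.
n = 3
n(n-1) = 3 * 2 = 6
dim Spin(3) = 6/2 = 3


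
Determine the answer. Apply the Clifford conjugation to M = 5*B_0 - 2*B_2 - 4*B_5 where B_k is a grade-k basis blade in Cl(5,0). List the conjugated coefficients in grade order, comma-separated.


Clifford conjugate sign for grade k: (-1)^(k(k+1)/2)
Grade 0: (-1)^(0*1/2) = (-1)^0 = 1, coeff 5 -> 5
Grade 2: (-1)^(2*3/2) = (-1)^3 = -1, coeff -2 -> 2
Grade 5: (-1)^(5*6/2) = (-1)^15 = -1, coeff -4 -> 4
Conjugated coefficients: 5, 2, 4


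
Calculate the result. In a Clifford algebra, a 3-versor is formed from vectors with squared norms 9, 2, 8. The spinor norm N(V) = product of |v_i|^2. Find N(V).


Spinor norm N(V) = |v1|^2 * |v2|^2 * ... * |v3|^2
= 9 * 2 * 8
Running product: 9, 18, 144
N(V) = 144


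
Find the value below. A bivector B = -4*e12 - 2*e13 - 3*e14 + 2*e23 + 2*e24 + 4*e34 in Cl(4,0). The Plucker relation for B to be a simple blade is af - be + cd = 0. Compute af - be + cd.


Plucker relation: af - be + cd
a*f = (-4)*4 = -16
b*e = (-2)*2 = -4
c*d = (-3)*2 = -6
af - be + cd = -16 - (-4) + (-6)
= -18


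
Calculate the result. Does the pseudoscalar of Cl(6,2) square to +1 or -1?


The pseudoscalar I = e1...e_n (product of all n generators) of Cl(p,q) satisfies I^2 = (-1)^(q + n(n-1)/2).
p = 6, q = 2, n = p + q = 8
n(n-1)/2 = 8 * 7 / 2 = 28
Exponent = q + n(n-1)/2 = 2 + 28 = 30
I^2 = (-1)^30 = +1


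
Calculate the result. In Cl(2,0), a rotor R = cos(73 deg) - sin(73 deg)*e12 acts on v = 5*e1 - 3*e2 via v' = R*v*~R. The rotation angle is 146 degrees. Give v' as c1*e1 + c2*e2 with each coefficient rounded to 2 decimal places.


Rotor R = cos(73deg) - sin(73deg)*e12
Rotation angle theta = 2 * 73 = 146 degrees
v' = R*v*~R rotates v by theta.
cos(146deg) = -0.8290, sin(146deg) = 0.5592
v'_1 = 5*cos(146deg) - (-3)*sin(146deg)
= 5*(-0.8290) - (-3)*0.5592
= -2.47
v'_2 = 5*sin(146deg) + (-3)*cos(146deg)
= 5*0.5592 + (-3)*(-0.8290)
= 5.28
v' = -2.47*e1 + 5.28*e2


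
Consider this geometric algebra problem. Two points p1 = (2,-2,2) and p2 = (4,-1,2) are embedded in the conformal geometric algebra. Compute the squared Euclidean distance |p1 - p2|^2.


p1 - p2 = (-2, -1, 0)
|p1 - p2|^2 = (-2)^2 + (-1)^2 + 0^2
= 4 + 1 + 0
= 5


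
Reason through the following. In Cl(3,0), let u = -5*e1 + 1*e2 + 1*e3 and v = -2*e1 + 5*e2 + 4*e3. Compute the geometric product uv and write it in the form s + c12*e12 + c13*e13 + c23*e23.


In Cl(3,0): e_i^2 = 1, e_ie_j = -e_je_i for i != j.
Scalar part = u . v = (-5)*(-2) + 1*5 + 1*4
= 10 + 5 + 4 = 19
e12 coeff = (-5)*5 - 1*(-2) = -25 - (-2) = -23
e13 coeff = (-5)*4 - 1*(-2) = -20 - (-2) = -18
e23 coeff = 1*4 - 1*5 = 4 - 5 = -1
uv = 19 - 23*e12 - 18*e13 - 1*e23


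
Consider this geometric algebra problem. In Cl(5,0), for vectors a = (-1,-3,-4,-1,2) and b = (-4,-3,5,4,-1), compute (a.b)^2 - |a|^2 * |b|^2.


a . b = (-1)*(-4) + (-3)*(-3) + (-4)*5 + (-1)*4 + 2*(-1)
= 4 + 9 + (-20) + (-4) + (-2) = -13
|a|^2 = (-1)^2 + (-3)^2 + (-4)^2 + (-1)^2 + 2^2 = 31
|b|^2 = (-4)^2 + (-3)^2 + 5^2 + 4^2 + (-1)^2 = 67
(a.b)^2 = (-13)^2 = 169
|a|^2 * |b|^2 = 31 * 67 = 2077
Result = 169 - 2077 = -1908


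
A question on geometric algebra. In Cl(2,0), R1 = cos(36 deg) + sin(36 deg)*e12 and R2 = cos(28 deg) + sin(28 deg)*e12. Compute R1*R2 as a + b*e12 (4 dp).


Same-plane rotors commute and their half-angles add:
R1*R2 = cos(a1 + a2) + sin(a1 + a2)*e12.
a1 + a2 = 36 + 28 = 64 deg
cos(64 deg) = 0.4384
sin(64 deg) = 0.8988
R1*R2 = 0.4384 + 0.8988*e12


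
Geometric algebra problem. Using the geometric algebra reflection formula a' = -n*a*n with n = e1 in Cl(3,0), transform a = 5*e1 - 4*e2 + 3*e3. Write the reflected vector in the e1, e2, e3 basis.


Reflection formula: a' = -n*a*n, with n = e1 (unit vector, n^2 = 1).
For reflection through hyperplane perp to e1:
The component along e1 flips sign, others stay.
a = (5, -4, 3)
a' = (-5, -4, 3)
a' = -5*e1 - 4*e2 + 3*e3


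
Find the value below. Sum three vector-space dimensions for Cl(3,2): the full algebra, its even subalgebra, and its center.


n = 3 + 2 = 5
Total dim = 2^5 = 32
Even subalgebra dim = 2^4 = 16
n is odd, so center dim = 2
Sum = 32 + 16 + 2 = 50


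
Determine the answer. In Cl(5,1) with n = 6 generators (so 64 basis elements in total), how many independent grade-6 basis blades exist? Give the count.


Number of grade-k basis blades in Cl(p,q) with n = p + q is C(n, k).
n = 5 + 1 = 6
C(6, 6) = 6! / (6! * 0!)
= 720 / (720 * 1)
= 1


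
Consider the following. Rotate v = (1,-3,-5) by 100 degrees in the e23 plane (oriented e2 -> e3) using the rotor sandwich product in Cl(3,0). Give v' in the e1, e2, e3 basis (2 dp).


Rotor R = cos(50deg) - sin(50deg)*e23
Rotation angle theta = 2 * 50 = 100 degrees in the e23 plane (e2 -> e3).
The component perpendicular to the plane (e1) is invariant: v'_1 = v1 = 1.00
cos(100deg) = -0.1736, sin(100deg) = 0.9848
v'_2 = v2*cos(theta) - v3*sin(theta) = -3*(-0.1736) - (-5)*0.9848 = 5.44
v'_3 = v2*sin(theta) + v3*cos(theta) = -3*0.9848 + (-5)*(-0.1736) = -2.09
v' = 1.00*e1 + 5.44*e2 - 2.09*e3


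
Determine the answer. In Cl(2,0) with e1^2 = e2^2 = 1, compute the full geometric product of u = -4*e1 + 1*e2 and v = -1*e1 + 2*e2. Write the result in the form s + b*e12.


Expand: (-4*e1 + 1*e2)(-1*e1 + 2*e2)
= (-4)*(-1)*e1e1 + (-4)*2*e1e2 + 1*(-1)*e2e1 + 1*2*e2e2
Using e1^2 = e2^2 = 1, e2e1 = -e1e2:
Scalar part s = (-4)*(-1) + 1*2 = 4 + 2 = 6
Bivector part b = (-4)*2 - 1*(-1) = -8 - (-1) = -7
uv = 6 - 7*e12


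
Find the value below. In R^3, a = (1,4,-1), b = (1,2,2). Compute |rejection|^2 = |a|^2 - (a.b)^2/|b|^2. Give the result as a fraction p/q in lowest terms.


|a|^2 = 1^2 + 4^2 + (-1)^2 = 18
|b|^2 = 1^2 + 2^2 + 2^2 = 9
a . b = 1*1 + 4*2 + (-1)*2 = 7
(a.b)^2 = 7^2 = 49
|rej|^2 = 18 - 49/9
= (162 - 49)/9
= 113/9
In lowest terms: 113/9


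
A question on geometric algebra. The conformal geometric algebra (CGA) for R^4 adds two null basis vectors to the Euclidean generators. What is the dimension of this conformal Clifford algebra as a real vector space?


The conformal model of R^4 uses Cl(5,1): the 4 Euclidean generators plus two extra orthogonal generators e+ (e+^2 = +1) and e- (e-^2 = -1), from which the null vectors e0, einf are built.
Number of generators m = 4 + 2 = 6.
dim Cl(p,q) = 2^m = 2^6 = 64


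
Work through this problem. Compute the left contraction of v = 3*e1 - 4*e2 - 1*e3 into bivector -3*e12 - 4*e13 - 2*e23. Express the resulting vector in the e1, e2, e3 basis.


Left contraction v _| B = <vB>_1 (grade-1 part of the geometric product vB).
Using e1_|e12 = e2, e2_|e12 = -e1, e1_|e13 = e3, e3_|e13 = -e1, e2_|e23 = e3, e3_|e23 = -e2:
e1 coeff: -v2*b12 - v3*b13 = -(-4)*(-3) - (-1)*(-4) = -16
e2 coeff: v1*b12 - v3*b23 = (3)*(-3) - (-1)*(-2) = -11
e3 coeff: v1*b13 + v2*b23 = (3)*(-4) + (-4)*(-2) = -4
v _| B = -16*e1 - 11*e2 - 4*e3


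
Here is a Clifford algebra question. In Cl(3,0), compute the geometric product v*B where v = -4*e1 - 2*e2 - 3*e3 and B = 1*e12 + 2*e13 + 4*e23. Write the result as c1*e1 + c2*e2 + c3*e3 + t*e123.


vB has grade-1 (vector) and grade-3 (trivector) parts: vB = (v _| B) + (v ^ B).
Vector part <vB>_1:
  e1: -v2*b12 - v3*b13 = -(-2)*(1) - (-3)*(2) = 8
  e2: v1*b12 - v3*b23 = (-4)*(1) - (-3)*(4) = 8
  e3: v1*b13 + v2*b23 = (-4)*(2) + (-2)*(4) = -16
Trivector part <vB>_3:
  e123: v1*b23 - v2*b13 + v3*b12 = (-4)*(4) - (-2)*(2) + (-3)*(1) = -15
vB = 8*e1 + 8*e2 - 16*e3 - 15*e123


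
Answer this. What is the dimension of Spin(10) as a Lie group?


Spin(n) double-covers SO(n); both have Lie algebra so(n) of dimension n(n-1)/2.
n = 10
n(n-1) = 10 * 9 = 90
dim Spin(10) = 90/2 = 45


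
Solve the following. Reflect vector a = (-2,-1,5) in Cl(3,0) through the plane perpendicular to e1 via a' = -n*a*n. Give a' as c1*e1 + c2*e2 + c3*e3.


Reflection formula: a' = -n*a*n, with n = e1 (unit vector, n^2 = 1).
For reflection through hyperplane perp to e1:
The component along e1 flips sign, others stay.
a = (-2, -1, 5)
a' = (2, -1, 5)
a' = 2*e1 - 1*e2 + 5*e3


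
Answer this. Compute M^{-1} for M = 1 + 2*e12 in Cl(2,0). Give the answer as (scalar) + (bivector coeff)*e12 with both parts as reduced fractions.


M = 1 + 2*e12, where e12^2 = -1.
Since M commutes with its reverse ~M = a - b*e12, M * ~M = a^2 - b^2*e12^2 = a^2 + b^2.
So M^{-1} = ~M / (a^2 + b^2) = (a - b*e12)/(a^2 + b^2).
a^2 + b^2 = 1 + 4 = 5
Scalar part = 1/5 = 1/5
Bivector coeff = -2/5 = -2/5
M^{-1} = 1/5 - 2/5*e12


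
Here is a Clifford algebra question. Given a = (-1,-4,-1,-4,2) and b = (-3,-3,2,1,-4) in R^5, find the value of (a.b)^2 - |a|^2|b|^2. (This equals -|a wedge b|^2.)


a . b = (-1)*(-3) + (-4)*(-3) + (-1)*2 + (-4)*1 + 2*(-4)
= 3 + 12 + (-2) + (-4) + (-8) = 1
|a|^2 = (-1)^2 + (-4)^2 + (-1)^2 + (-4)^2 + 2^2 = 38
|b|^2 = (-3)^2 + (-3)^2 + 2^2 + 1^2 + (-4)^2 = 39
(a.b)^2 = 1^2 = 1
|a|^2 * |b|^2 = 38 * 39 = 1482
Result = 1 - 1482 = -1481


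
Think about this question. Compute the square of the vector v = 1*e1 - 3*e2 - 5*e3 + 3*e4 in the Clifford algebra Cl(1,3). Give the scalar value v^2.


v^2 = sum of c_i^2 * e_i^2
Positive signature terms (e_i^2 = +1): 1^2 = 1
Negative signature terms (e_j^2 = -1): (-3)^2 + (-5)^2 + 3^2 = 43
v^2 = 1 - 43 = -42


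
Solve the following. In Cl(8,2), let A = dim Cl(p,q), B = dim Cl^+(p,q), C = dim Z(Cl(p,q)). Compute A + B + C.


n = 8 + 2 = 10
Total dim = 2^10 = 1024
Even subalgebra dim = 2^9 = 512
n is even, so center dim = 1
Sum = 1024 + 512 + 1 = 1537


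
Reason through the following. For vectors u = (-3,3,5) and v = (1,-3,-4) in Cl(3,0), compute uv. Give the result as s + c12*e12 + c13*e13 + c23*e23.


In Cl(3,0): e_i^2 = 1, e_ie_j = -e_je_i for i != j.
Scalar part = u . v = (-3)*1 + 3*(-3) + 5*(-4)
= -3 + (-9) + (-20) = -32
e12 coeff = (-3)*(-3) - 3*1 = 9 - 3 = 6
e13 coeff = (-3)*(-4) - 5*1 = 12 - 5 = 7
e23 coeff = 3*(-4) - 5*(-3) = -12 - (-15) = 3
uv = -32 + 6*e12 + 7*e13 + 3*e23


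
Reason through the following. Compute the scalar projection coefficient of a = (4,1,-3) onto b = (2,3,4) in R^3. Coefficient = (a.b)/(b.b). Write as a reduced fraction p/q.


Projection coefficient = (a . b) / (b . b)
a . b = 4*2 + 1*3 + (-3)*4
= 8 + 3 + (-12) = -1
b . b = 2^2 + 3^2 + 4^2
= 4 + 9 + 16 = 29
Coefficient = -1/29
In lowest terms: -1/29


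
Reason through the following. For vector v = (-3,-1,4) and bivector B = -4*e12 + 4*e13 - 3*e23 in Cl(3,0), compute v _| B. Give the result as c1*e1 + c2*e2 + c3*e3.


Left contraction v _| B = <vB>_1 (grade-1 part of the geometric product vB).
Using e1_|e12 = e2, e2_|e12 = -e1, e1_|e13 = e3, e3_|e13 = -e1, e2_|e23 = e3, e3_|e23 = -e2:
e1 coeff: -v2*b12 - v3*b13 = -(-1)*(-4) - (4)*(4) = -20
e2 coeff: v1*b12 - v3*b23 = (-3)*(-4) - (4)*(-3) = 24
e3 coeff: v1*b13 + v2*b23 = (-3)*(4) + (-1)*(-3) = -9
v _| B = -20*e1 + 24*e2 - 9*e3


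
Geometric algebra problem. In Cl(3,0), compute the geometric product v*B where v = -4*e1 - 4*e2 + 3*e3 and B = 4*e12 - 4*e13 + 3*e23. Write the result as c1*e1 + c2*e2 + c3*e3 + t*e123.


vB has grade-1 (vector) and grade-3 (trivector) parts: vB = (v _| B) + (v ^ B).
Vector part <vB>_1:
  e1: -v2*b12 - v3*b13 = -(-4)*(4) - (3)*(-4) = 28
  e2: v1*b12 - v3*b23 = (-4)*(4) - (3)*(3) = -25
  e3: v1*b13 + v2*b23 = (-4)*(-4) + (-4)*(3) = 4
Trivector part <vB>_3:
  e123: v1*b23 - v2*b13 + v3*b12 = (-4)*(3) - (-4)*(-4) + (3)*(4) = -16
vB = 28*e1 - 25*e2 + 4*e3 - 16*e123


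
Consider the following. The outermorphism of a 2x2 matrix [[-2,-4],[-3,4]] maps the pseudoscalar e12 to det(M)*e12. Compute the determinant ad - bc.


The outermorphism of a linear map f sends e1^e2 to f(e1)^f(e2).
f(e1) = -2*e1 - 3*e2
f(e2) = -4*e1 + 4*e2
f(e1) ^ f(e2) = (-2*e1 - 3*e2) ^ (-4*e1 + 4*e2)
= (-2)*4*e12 + (-3)*(-4)*e21
= (-8 - 12)*e12
= -20*e12
Coefficient = -20


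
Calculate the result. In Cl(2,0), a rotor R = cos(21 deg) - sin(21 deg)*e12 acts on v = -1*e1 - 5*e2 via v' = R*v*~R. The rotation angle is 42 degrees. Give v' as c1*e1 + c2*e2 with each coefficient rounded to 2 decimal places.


Rotor R = cos(21deg) - sin(21deg)*e12
Rotation angle theta = 2 * 21 = 42 degrees
v' = R*v*~R rotates v by theta.
cos(42deg) = 0.7431, sin(42deg) = 0.6691
v'_1 = -1*cos(42deg) - (-5)*sin(42deg)
= -1*0.7431 - (-5)*0.6691
= 2.60
v'_2 = -1*sin(42deg) + (-5)*cos(42deg)
= -1*0.6691 + (-5)*0.7431
= -4.38
v' = 2.60*e1 - 4.38*e2


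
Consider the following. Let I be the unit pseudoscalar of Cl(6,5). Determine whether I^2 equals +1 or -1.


The pseudoscalar I = e1...e_n (product of all n generators) of Cl(p,q) satisfies I^2 = (-1)^(q + n(n-1)/2).
p = 6, q = 5, n = p + q = 11
n(n-1)/2 = 11 * 10 / 2 = 55
Exponent = q + n(n-1)/2 = 5 + 55 = 60
I^2 = (-1)^60 = +1


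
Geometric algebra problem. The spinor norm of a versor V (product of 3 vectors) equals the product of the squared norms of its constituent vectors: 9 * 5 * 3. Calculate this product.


Spinor norm N(V) = |v1|^2 * |v2|^2 * ... * |v3|^2
= 9 * 5 * 3
Running product: 9, 45, 135
N(V) = 135


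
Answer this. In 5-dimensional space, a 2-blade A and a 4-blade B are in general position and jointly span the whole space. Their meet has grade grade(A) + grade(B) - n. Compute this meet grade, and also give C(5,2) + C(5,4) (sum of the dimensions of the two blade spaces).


Meet grade = grade(A) + grade(B) - n
= 2 + 4 - 5 = 1
C(5,2) = 10
C(5,4) = 5
dim_A + dim_B = 10 + 5 = 15


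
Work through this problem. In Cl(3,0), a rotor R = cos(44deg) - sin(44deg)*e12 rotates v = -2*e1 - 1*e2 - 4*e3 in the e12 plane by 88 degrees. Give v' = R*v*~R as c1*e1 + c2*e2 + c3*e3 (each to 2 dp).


Rotor R = cos(44deg) - sin(44deg)*e12
Rotation angle theta = 2 * 44 = 88 degrees in the e12 plane (e1 -> e2).
The component perpendicular to the plane (e3) is invariant: v'_3 = v3 = -4.00
cos(88deg) = 0.0349, sin(88deg) = 0.9994
v'_1 = v1*cos(theta) - v2*sin(theta) = -2*0.0349 - (-1)*0.9994 = 0.93
v'_2 = v1*sin(theta) + v2*cos(theta) = -2*0.9994 + (-1)*0.0349 = -2.03
v' = 0.93*e1 - 2.03*e2 - 4.00*e3


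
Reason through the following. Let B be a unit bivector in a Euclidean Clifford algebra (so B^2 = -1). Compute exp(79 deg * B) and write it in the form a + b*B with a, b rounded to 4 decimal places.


For a unit bivector B with B^2 = -1, the exponential series gives
e^(theta*B) = cos(theta) + sin(theta)*B (the GA analogue of Euler's formula).
theta = 79 degrees = 1.37881 rad
cos(79 deg) = 0.1908
sin(79 deg) = 0.9816
exp(theta*B) = 0.1908 + 0.9816*B


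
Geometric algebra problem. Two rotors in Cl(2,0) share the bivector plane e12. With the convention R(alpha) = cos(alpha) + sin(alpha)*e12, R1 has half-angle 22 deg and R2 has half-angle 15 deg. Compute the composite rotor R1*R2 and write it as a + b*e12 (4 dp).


Same-plane rotors commute and their half-angles add:
R1*R2 = cos(a1 + a2) + sin(a1 + a2)*e12.
a1 + a2 = 22 + 15 = 37 deg
cos(37 deg) = 0.7986
sin(37 deg) = 0.6018
R1*R2 = 0.7986 + 0.6018*e12


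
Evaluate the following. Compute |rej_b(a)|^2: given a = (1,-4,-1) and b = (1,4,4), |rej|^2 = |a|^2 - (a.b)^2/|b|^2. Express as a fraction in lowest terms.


|a|^2 = 1^2 + (-4)^2 + (-1)^2 = 18
|b|^2 = 1^2 + 4^2 + 4^2 = 33
a . b = 1*1 + (-4)*4 + (-1)*4 = -19
(a.b)^2 = (-19)^2 = 361
|rej|^2 = 18 - 361/33
= (594 - 361)/33
= 233/33
In lowest terms: 233/33


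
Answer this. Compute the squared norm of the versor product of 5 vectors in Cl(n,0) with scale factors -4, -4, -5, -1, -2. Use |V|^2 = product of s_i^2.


Each vector v_i has |v_i|^2 = s_i^2
Squared scales: (-4)^2 = 16, (-4)^2 = 16, (-5)^2 = 25, (-1)^2 = 1, (-2)^2 = 4
|V|^2 = 16 * 16 * 25 * 1 * 4
= 25600


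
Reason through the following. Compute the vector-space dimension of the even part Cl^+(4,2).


Even subalgebra dimension = 2^(n-1)
n = 4 + 2 = 6
2^(6 - 1) = 2^5 = 32
Verification: sum of C(6,k) for even k = 1 + 15 + 15 + 1 = 32
Result = 32


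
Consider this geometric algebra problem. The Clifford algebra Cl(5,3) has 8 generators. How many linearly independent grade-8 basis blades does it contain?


Number of grade-k basis blades in Cl(p,q) with n = p + q is C(n, k).
n = 5 + 3 = 8
C(8, 8) = 8! / (8! * 0!)
= 40320 / (40320 * 1)
= 1


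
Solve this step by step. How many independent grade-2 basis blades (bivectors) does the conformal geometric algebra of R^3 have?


The conformal model of R^3 uses Cl(4,1) with m = 3 + 2 = 5 generators.
Number of grade-2 blades = C(m, 2) = C(5, 2)
= 5*4/2 = 10


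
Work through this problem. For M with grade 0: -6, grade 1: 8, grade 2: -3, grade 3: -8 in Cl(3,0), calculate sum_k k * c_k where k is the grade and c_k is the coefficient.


Grade-weighted sum = sum of grade_k * coefficient_k
0*(-6) = 0
1*8 = 8
2*(-3) = -6
3*(-8) = -24
Total = 0 + 8 + (-6) + (-24) = -22


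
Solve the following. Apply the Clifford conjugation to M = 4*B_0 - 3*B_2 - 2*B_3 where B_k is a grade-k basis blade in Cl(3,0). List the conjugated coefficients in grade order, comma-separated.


Clifford conjugate sign for grade k: (-1)^(k(k+1)/2)
Grade 0: (-1)^(0*1/2) = (-1)^0 = 1, coeff 4 -> 4
Grade 2: (-1)^(2*3/2) = (-1)^3 = -1, coeff -3 -> 3
Grade 3: (-1)^(3*4/2) = (-1)^6 = 1, coeff -2 -> -2
Conjugated coefficients: 4, 3, -2


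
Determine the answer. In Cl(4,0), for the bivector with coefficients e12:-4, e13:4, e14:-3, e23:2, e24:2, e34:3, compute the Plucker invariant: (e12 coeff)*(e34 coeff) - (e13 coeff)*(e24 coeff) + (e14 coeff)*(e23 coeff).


Plucker relation: af - be + cd
a*f = (-4)*3 = -12
b*e = 4*2 = 8
c*d = (-3)*2 = -6
af - be + cd = -12 - 8 + (-6)
= -26


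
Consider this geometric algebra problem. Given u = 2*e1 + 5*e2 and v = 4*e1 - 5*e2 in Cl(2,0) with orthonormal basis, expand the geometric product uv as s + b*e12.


Expand: (2*e1 + 5*e2)(4*e1 - 5*e2)
= 2*4*e1e1 + 2*(-5)*e1e2 + 5*4*e2e1 + 5*(-5)*e2e2
Using e1^2 = e2^2 = 1, e2e1 = -e1e2:
Scalar part s = 2*4 + 5*(-5) = 8 + (-25) = -17
Bivector part b = 2*(-5) - 5*4 = -10 - 20 = -30
uv = -17 - 30*e12


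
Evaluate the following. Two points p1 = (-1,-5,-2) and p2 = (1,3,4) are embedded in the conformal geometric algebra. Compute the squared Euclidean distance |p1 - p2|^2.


p1 - p2 = (-2, -8, -6)
|p1 - p2|^2 = (-2)^2 + (-8)^2 + (-6)^2
= 4 + 64 + 36
= 104


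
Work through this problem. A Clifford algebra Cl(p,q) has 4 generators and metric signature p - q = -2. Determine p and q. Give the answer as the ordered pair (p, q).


We need p + q = 4 and p - q = -2.
Adding: 2p = 4 + (-2) = 2, so p = 1.
Then q = 4 - 1 = 3.
(p, q) = (1, 3)


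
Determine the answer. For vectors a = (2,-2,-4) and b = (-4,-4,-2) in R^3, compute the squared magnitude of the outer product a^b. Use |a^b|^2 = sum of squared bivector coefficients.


a wedge b = (a1*b2 - a2*b1)*e12 + (a1*b3 - a3*b1)*e13 + (a2*b3 - a3*b2)*e23
e12 coeff: 2*(-4) - (-2)*(-4) = -8 - 8 = -16
e13 coeff: 2*(-2) - (-4)*(-4) = -4 - 16 = -20
e23 coeff: (-2)*(-2) - (-4)*(-4) = 4 - 16 = -12
|a wedge b|^2 = (-16)^2 + (-20)^2 + (-12)^2
= 256 + 400 + 144
= 800


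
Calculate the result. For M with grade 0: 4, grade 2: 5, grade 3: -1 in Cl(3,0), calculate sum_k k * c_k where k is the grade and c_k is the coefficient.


Grade-weighted sum = sum of grade_k * coefficient_k
0*4 = 0
2*5 = 10
3*(-1) = -3
Total = 0 + 10 + (-3) = 7


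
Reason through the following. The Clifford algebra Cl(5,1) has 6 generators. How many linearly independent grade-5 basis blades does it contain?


Number of grade-k basis blades in Cl(p,q) with n = p + q is C(n, k).
n = 5 + 1 = 6
C(6, 5) = 6! / (5! * 1!)
= 720 / (120 * 1)
= 6


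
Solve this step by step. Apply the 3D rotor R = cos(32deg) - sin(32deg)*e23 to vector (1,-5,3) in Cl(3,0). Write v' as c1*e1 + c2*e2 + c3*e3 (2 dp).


Rotor R = cos(32deg) - sin(32deg)*e23
Rotation angle theta = 2 * 32 = 64 degrees in the e23 plane (e2 -> e3).
The component perpendicular to the plane (e1) is invariant: v'_1 = v1 = 1.00
cos(64deg) = 0.4384, sin(64deg) = 0.8988
v'_2 = v2*cos(theta) - v3*sin(theta) = -5*0.4384 - 3*0.8988 = -4.89
v'_3 = v2*sin(theta) + v3*cos(theta) = -5*0.8988 + 3*0.4384 = -3.18
v' = 1.00*e1 - 4.89*e2 - 3.18*e3


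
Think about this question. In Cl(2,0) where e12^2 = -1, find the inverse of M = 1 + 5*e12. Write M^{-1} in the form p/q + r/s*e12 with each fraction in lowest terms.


M = 1 + 5*e12, where e12^2 = -1.
Since M commutes with its reverse ~M = a - b*e12, M * ~M = a^2 - b^2*e12^2 = a^2 + b^2.
So M^{-1} = ~M / (a^2 + b^2) = (a - b*e12)/(a^2 + b^2).
a^2 + b^2 = 1 + 25 = 26
Scalar part = 1/26 = 1/26
Bivector coeff = -5/26 = -5/26
M^{-1} = 1/26 - 5/26*e12


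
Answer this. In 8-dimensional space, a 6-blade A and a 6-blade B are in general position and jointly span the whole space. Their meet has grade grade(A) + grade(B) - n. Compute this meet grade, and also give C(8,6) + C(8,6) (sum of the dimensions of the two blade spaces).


Meet grade = grade(A) + grade(B) - n
= 6 + 6 - 8 = 4
C(8,6) = 28
C(8,6) = 28
dim_A + dim_B = 28 + 28 = 56


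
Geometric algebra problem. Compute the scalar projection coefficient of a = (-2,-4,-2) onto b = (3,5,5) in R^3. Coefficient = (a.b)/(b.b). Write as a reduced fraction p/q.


Projection coefficient = (a . b) / (b . b)
a . b = (-2)*3 + (-4)*5 + (-2)*5
= -6 + (-20) + (-10) = -36
b . b = 3^2 + 5^2 + 5^2
= 9 + 25 + 25 = 59
Coefficient = -36/59
In lowest terms: -36/59


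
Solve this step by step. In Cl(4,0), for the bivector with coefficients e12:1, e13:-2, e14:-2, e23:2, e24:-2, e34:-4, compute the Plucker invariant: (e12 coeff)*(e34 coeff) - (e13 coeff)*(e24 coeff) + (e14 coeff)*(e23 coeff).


Plucker relation: af - be + cd
a*f = 1*(-4) = -4
b*e = (-2)*(-2) = 4
c*d = (-2)*2 = -4
af - be + cd = -4 - 4 + (-4)
= -12


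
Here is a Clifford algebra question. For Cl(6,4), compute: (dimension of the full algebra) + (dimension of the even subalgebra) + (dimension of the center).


n = 6 + 4 = 10
Total dim = 2^10 = 1024
Even subalgebra dim = 2^9 = 512
n is even, so center dim = 1
Sum = 1024 + 512 + 1 = 1537


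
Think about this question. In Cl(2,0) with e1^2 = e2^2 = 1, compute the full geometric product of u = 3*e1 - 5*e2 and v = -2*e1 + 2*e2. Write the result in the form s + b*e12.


Expand: (3*e1 - 5*e2)(-2*e1 + 2*e2)
= 3*(-2)*e1e1 + 3*2*e1e2 + (-5)*(-2)*e2e1 + (-5)*2*e2e2
Using e1^2 = e2^2 = 1, e2e1 = -e1e2:
Scalar part s = 3*(-2) + (-5)*2 = -6 + (-10) = -16
Bivector part b = 3*2 - (-5)*(-2) = 6 - 10 = -4
uv = -16 - 4*e12


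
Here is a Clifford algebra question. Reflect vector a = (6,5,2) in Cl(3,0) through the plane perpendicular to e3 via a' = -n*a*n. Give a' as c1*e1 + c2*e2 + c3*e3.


Reflection formula: a' = -n*a*n, with n = e3 (unit vector, n^2 = 1).
For reflection through hyperplane perp to e3:
The component along e3 flips sign, others stay.
a = (6, 5, 2)
a' = (6, 5, -2)
a' = 6*e1 + 5*e2 - 2*e3


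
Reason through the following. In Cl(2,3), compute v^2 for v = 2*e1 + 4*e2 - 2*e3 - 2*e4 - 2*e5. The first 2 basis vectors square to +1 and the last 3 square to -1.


v^2 = sum of c_i^2 * e_i^2
Positive signature terms (e_i^2 = +1): 2^2 + 4^2 = 20
Negative signature terms (e_j^2 = -1): (-2)^2 + (-2)^2 + (-2)^2 = 12
v^2 = 20 - 12 = 8


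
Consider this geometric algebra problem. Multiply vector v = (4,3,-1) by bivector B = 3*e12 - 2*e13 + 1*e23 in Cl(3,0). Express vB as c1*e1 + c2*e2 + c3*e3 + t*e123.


vB has grade-1 (vector) and grade-3 (trivector) parts: vB = (v _| B) + (v ^ B).
Vector part <vB>_1:
  e1: -v2*b12 - v3*b13 = -(3)*(3) - (-1)*(-2) = -11
  e2: v1*b12 - v3*b23 = (4)*(3) - (-1)*(1) = 13
  e3: v1*b13 + v2*b23 = (4)*(-2) + (3)*(1) = -5
Trivector part <vB>_3:
  e123: v1*b23 - v2*b13 + v3*b12 = (4)*(1) - (3)*(-2) + (-1)*(3) = 7
vB = -11*e1 + 13*e2 - 5*e3 + 7*e123


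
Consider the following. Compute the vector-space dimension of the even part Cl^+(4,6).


Even subalgebra dimension = 2^(n-1)
n = 4 + 6 = 10
2^(10 - 1) = 2^9 = 512
Verification: sum of C(10,k) for even k = 1 + 45 + 210 + 210 + 45 + 1 = 512
Result = 512


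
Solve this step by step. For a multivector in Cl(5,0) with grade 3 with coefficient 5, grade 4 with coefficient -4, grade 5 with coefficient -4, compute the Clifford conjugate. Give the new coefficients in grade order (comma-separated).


Clifford conjugate sign for grade k: (-1)^(k(k+1)/2)
Grade 3: (-1)^(3*4/2) = (-1)^6 = 1, coeff 5 -> 5
Grade 4: (-1)^(4*5/2) = (-1)^10 = 1, coeff -4 -> -4
Grade 5: (-1)^(5*6/2) = (-1)^15 = -1, coeff -4 -> 4
Conjugated coefficients: 5, -4, 4


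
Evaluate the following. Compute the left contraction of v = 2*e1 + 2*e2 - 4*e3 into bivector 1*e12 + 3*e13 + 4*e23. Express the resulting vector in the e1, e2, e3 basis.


Left contraction v _| B = <vB>_1 (grade-1 part of the geometric product vB).
Using e1_|e12 = e2, e2_|e12 = -e1, e1_|e13 = e3, e3_|e13 = -e1, e2_|e23 = e3, e3_|e23 = -e2:
e1 coeff: -v2*b12 - v3*b13 = -(2)*(1) - (-4)*(3) = 10
e2 coeff: v1*b12 - v3*b23 = (2)*(1) - (-4)*(4) = 18
e3 coeff: v1*b13 + v2*b23 = (2)*(3) + (2)*(4) = 14
v _| B = 10*e1 + 18*e2 + 14*e3


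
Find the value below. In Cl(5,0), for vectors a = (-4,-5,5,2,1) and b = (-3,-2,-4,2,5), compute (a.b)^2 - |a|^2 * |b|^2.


a . b = (-4)*(-3) + (-5)*(-2) + 5*(-4) + 2*2 + 1*5
= 12 + 10 + (-20) + 4 + 5 = 11
|a|^2 = (-4)^2 + (-5)^2 + 5^2 + 2^2 + 1^2 = 71
|b|^2 = (-3)^2 + (-2)^2 + (-4)^2 + 2^2 + 5^2 = 58
(a.b)^2 = 11^2 = 121
|a|^2 * |b|^2 = 71 * 58 = 4118
Result = 121 - 4118 = -3997
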